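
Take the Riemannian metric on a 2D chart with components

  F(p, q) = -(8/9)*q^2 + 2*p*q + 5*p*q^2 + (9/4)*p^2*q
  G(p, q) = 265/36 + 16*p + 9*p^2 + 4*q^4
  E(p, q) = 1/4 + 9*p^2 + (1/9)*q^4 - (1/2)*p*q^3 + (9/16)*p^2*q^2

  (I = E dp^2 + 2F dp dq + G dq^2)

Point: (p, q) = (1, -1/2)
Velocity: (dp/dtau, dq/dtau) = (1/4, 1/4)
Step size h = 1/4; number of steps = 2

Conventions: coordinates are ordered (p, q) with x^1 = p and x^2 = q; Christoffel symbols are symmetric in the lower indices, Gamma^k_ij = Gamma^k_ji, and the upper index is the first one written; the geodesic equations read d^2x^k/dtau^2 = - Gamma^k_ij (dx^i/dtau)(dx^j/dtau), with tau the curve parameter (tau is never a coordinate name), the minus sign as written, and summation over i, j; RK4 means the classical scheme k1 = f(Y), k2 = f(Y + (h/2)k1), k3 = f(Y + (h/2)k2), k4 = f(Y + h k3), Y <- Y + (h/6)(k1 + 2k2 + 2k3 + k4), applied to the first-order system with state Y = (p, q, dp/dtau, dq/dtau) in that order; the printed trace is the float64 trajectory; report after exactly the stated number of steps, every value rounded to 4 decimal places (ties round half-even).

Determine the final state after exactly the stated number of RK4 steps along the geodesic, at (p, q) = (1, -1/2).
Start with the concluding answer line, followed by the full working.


Answer: p = 1.1292, q = -0.3822, dp/dtau = 0.2632, dq/dtau = 0.2217

f(Y) = (dp/dtau, dq/dtau, -Gamma^p_ij Y'^i Y'^j, -Gamma^q_ij Y'^i Y'^j) with the Gammas evaluated at the stage position; h = 0.250000; intermediate values shown to 6 dp
step 0: p = 1.0000, q = -0.5000, dp/dtau = 0.2500, dq/dtau = 0.2500
step 1:
  k1: at (p, q) = (1.000000, -0.500000), (dp/dtau, dq/dtau) = (0.250000, 0.250000); Gamma_ppp = 0.967966, Gamma_ppq = 0.008007, Gamma_pqq = -1.792899, Gamma_qpp = -0.013535, Gamma_qpq = 0.521564, Gamma_qqq = -0.090988; k1 = (0.250000, 0.250000, 0.050557, -0.058663)
  k2: at (p, q) = (1.031250, -0.468750), (dp/dtau, dq/dtau) = (0.256320, 0.242667); Gamma_ppp = 0.940824, Gamma_ppq = 0.011852, Gamma_pqq = -1.690241, Gamma_qpp = -0.013628, Gamma_qpq = 0.514338, Gamma_qqq = -0.082350; k2 = (0.256320, 0.242667, 0.036248, -0.058239)
  k3: at (p, q) = (1.032040, -0.469667), (dp/dtau, dq/dtau) = (0.254531, 0.242720); Gamma_ppp = 0.940124, Gamma_ppq = 0.011719, Gamma_pqq = -1.688948, Gamma_qpp = -0.013630, Gamma_qpq = 0.514105, Gamma_qqq = -0.082480; k3 = (0.254531, 0.242720, 0.037146, -0.057780)
  k4: at (p, q) = (1.063633, -0.439320), (dp/dtau, dq/dtau) = (0.259287, 0.235555); Gamma_ppp = 0.914116, Gamma_ppq = 0.014591, Gamma_pqq = -1.591959, Gamma_qpp = -0.013510, Gamma_qpq = 0.506774, Gamma_qqq = -0.074486; k4 = (0.259287, 0.235555, 0.025094, -0.056863)
  Y <- Y + (h/6)(k1 + 2k2 + 2k3 + k4): p = 1.0638, q = -0.4393, dp/dtau = 0.2593, dq/dtau = 0.2355
step 2:
  k1: at (p, q) = (1.063791, -0.439320), (dp/dtau, dq/dtau) = (0.259268, 0.235518); Gamma_ppp = 0.913987, Gamma_ppq = 0.014588, Gamma_pqq = -1.591596, Gamma_qpp = -0.013509, Gamma_qpq = 0.506734, Gamma_qqq = -0.074476; k1 = (0.259268, 0.235518, 0.025064, -0.056846)
  k2: at (p, q) = (1.096200, -0.409880), (dp/dtau, dq/dtau) = (0.262401, 0.228412); Gamma_ppp = 0.888671, Gamma_ppq = 0.016600, Gamma_pqq = -1.498927, Gamma_qpp = -0.013212, Gamma_qpq = 0.499226, Gamma_qqq = -0.067058; k2 = (0.262401, 0.228412, 0.015024, -0.055435)
  k3: at (p, q) = (1.096591, -0.410768), (dp/dtau, dq/dtau) = (0.261146, 0.228589); Gamma_ppp = 0.888355, Gamma_ppq = 0.016516, Gamma_pqq = -1.498748, Gamma_qpp = -0.013220, Gamma_qpq = 0.499113, Gamma_qqq = -0.067199; k3 = (0.261146, 0.228589, 0.015758, -0.055176)
  k4: at (p, q) = (1.129078, -0.382172), (dp/dtau, dq/dtau) = (0.263208, 0.221724); Gamma_ppp = 0.864296, Gamma_ppq = 0.017836, Gamma_pqq = -1.411833, Gamma_qpp = -0.012783, Gamma_qpq = 0.491665, Gamma_qqq = -0.060343; k4 = (0.263208, 0.221724, 0.007449, -0.053535)
  Y <- Y + (h/6)(k1 + 2k2 + 2k3 + k4): p = 1.1292, q = -0.3822, dp/dtau = 0.2632, dq/dtau = 0.2217


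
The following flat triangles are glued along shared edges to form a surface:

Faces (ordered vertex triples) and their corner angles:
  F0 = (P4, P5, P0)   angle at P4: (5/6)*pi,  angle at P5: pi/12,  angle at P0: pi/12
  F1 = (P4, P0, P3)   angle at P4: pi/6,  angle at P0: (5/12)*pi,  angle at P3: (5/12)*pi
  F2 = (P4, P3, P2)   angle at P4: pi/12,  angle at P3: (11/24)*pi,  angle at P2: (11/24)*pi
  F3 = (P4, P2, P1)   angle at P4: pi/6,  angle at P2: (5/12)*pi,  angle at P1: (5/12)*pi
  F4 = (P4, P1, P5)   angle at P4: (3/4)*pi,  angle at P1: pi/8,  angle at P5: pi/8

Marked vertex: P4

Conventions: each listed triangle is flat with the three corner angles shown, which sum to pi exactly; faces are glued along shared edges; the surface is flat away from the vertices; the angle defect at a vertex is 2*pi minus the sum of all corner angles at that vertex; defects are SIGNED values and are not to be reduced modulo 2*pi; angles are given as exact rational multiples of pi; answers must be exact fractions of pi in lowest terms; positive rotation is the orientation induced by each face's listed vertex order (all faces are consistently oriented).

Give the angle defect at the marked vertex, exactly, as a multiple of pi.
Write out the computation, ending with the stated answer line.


Sum of corner angles at P4: 2*pi
defect = 2*pi - 2*pi

Answer: defect(P4) = 0


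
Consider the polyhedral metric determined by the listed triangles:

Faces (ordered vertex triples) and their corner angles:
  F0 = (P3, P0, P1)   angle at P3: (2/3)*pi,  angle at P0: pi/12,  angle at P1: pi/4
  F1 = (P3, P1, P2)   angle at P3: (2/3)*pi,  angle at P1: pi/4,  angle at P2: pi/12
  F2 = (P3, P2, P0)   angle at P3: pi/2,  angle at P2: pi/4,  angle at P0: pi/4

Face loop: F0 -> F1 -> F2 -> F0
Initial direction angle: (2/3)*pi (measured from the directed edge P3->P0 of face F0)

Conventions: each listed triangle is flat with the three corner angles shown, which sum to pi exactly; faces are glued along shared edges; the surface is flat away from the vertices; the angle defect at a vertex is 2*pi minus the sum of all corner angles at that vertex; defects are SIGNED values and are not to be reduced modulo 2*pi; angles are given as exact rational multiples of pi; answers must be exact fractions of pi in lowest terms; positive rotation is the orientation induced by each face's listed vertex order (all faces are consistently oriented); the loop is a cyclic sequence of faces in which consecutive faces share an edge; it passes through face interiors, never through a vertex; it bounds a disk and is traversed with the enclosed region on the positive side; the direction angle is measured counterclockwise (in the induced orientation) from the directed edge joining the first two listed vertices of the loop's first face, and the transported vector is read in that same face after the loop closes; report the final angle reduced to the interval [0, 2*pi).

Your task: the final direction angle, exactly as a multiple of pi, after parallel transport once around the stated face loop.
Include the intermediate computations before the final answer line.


enclosed vertex P3: corner angles sum to (11/6)*pi, defect = 2*pi - (11/6)*pi = pi/6
holonomy = initial angle + sum of enclosed defects (mod 2*pi), positive in the induced orientation
final angle = (2/3)*pi + pi/6 = (5/6)*pi (mod 2*pi)

Answer: final direction angle = (5/6)*pi


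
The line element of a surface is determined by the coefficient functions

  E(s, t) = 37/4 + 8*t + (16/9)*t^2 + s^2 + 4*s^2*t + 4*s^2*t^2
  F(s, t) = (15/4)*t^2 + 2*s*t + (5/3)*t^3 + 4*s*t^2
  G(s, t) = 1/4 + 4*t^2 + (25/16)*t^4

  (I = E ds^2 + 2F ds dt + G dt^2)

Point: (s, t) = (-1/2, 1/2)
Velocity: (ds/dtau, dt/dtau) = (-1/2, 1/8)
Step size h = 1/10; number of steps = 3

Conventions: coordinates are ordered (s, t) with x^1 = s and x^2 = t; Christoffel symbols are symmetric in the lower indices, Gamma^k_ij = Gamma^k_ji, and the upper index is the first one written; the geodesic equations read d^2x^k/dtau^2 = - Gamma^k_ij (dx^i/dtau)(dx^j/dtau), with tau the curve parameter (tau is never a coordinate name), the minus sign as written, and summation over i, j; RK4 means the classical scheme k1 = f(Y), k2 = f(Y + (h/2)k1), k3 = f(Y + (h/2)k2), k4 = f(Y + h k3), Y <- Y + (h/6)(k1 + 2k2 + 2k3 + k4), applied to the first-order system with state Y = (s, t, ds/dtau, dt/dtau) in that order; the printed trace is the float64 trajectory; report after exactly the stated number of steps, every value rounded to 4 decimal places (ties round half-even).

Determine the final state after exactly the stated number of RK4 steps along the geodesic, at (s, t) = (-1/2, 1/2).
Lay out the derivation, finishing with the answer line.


f(Y) = (ds/dtau, dt/dtau, -Gamma^s_ij Y'^i Y'^j, -Gamma^t_ij Y'^i Y'^j) with the Gammas evaluated at the stage position; h = 0.100000; intermediate values shown to 6 dp
step 0: s = -0.5000, t = 0.5000, ds/dtau = -0.5000, dt/dtau = 0.1250
step 1:
  k1: at (s, t) = (-0.500000, 0.500000), (ds/dtau, dt/dtau) = (-0.500000, 0.125000); Gamma_sss = -0.107583, Gamma_sst = 0.401187, Gamma_stt = 0.118628, Gamma_tss = -2.874026, Gamma_tst = -0.043413, Gamma_ttt = 1.761076; k1 = (-0.500000, 0.125000, 0.075191, 0.685563)
  k2: at (s, t) = (-0.525000, 0.506250), (ds/dtau, dt/dtau) = (-0.496240, 0.159278); Gamma_sss = -0.122197, Gamma_sst = 0.404304, Gamma_stt = 0.115204, Gamma_tss = -2.873150, Gamma_tst = -0.031562, Gamma_ttt = 1.755035; k2 = (-0.496240, 0.159278, 0.091081, 0.658013)
  k3: at (s, t) = (-0.524812, 0.507964), (ds/dtau, dt/dtau) = (-0.495446, 0.157901); Gamma_sss = -0.121929, Gamma_sst = 0.404058, Gamma_stt = 0.115682, Gamma_tss = -2.851040, Gamma_tst = -0.032419, Gamma_ttt = 1.752048; k3 = (-0.495446, 0.157901, 0.090265, 0.651080)
  k4: at (s, t) = (-0.549545, 0.515790), (ds/dtau, dt/dtau) = (-0.490973, 0.190108); Gamma_sss = -0.136236, Gamma_sst = 0.407110, Gamma_stt = 0.112735, Gamma_tss = -2.834275, Gamma_tst = -0.021330, Gamma_ttt = 1.743158; k4 = (-0.490973, 0.190108, 0.104764, 0.616235)
  Y <- Y + (h/6)(k1 + 2k2 + 2k3 + k4): s = -0.5496, t = 0.5158, ds/dtau = -0.4910, dt/dtau = 0.1903
step 2:
  k1: at (s, t) = (-0.549572, 0.515824), (ds/dtau, dt/dtau) = (-0.490956, 0.190333); Gamma_sss = -0.136249, Gamma_sst = 0.407110, Gamma_stt = 0.112738, Gamma_tss = -2.833945, Gamma_tst = -0.021329, Gamma_ttt = 1.743105; k1 = (-0.490956, 0.190333, 0.104842, 0.615955)
  k2: at (s, t) = (-0.574120, 0.525341), (ds/dtau, dt/dtau) = (-0.485714, 0.221131); Gamma_sss = -0.150267, Gamma_sst = 0.410075, Gamma_stt = 0.110268, Gamma_tss = -2.800681, Gamma_tst = -0.011017, Gamma_ttt = 1.731282; k2 = (-0.485714, 0.221131, 0.118148, 0.573707)
  k3: at (s, t) = (-0.573858, 0.526881), (ds/dtau, dt/dtau) = (-0.485048, 0.219018); Gamma_sss = -0.149945, Gamma_sst = 0.409826, Gamma_stt = 0.110700, Gamma_tss = -2.781377, Gamma_tst = -0.011861, Gamma_ttt = 1.728666; k3 = (-0.485048, 0.219018, 0.117043, 0.568938)
  k4: at (s, t) = (-0.598077, 0.537726), (ds/dtau, dt/dtau) = (-0.479252, 0.247227); Gamma_sss = -0.163580, Gamma_sst = 0.412693, Gamma_stt = 0.108616, Gamma_tss = -2.736914, Gamma_tst = -0.002285, Gamma_ttt = 1.714680; k4 = (-0.479252, 0.247227, 0.128727, 0.523275)
  Y <- Y + (h/6)(k1 + 2k2 + 2k3 + k4): s = -0.5981, t = 0.5378, ds/dtau = -0.4792, dt/dtau = 0.2474
step 3:
  k1: at (s, t) = (-0.598101, 0.537789), (ds/dtau, dt/dtau) = (-0.479223, 0.247408); Gamma_sss = -0.163587, Gamma_sst = 0.412689, Gamma_stt = 0.108627, Gamma_tss = -2.736273, Gamma_tst = -0.002299, Gamma_ttt = 1.714582; k1 = (-0.479223, 0.247408, 0.128779, 0.522903)
  k2: at (s, t) = (-0.622062, 0.550159), (ds/dtau, dt/dtau) = (-0.472784, 0.273553); Gamma_sss = -0.176845, Gamma_sst = 0.415422, Gamma_stt = 0.106948, Gamma_tss = -2.679159, Gamma_tst = 0.006484, Gamma_ttt = 1.698224; k2 = (-0.472784, 0.273553, 0.138981, 0.473456)
  k3: at (s, t) = (-0.621741, 0.551466), (ds/dtau, dt/dtau) = (-0.472274, 0.271081); Gamma_sss = -0.176499, Gamma_sst = 0.415183, Gamma_stt = 0.107319, Gamma_tss = -2.663438, Gamma_tst = 0.005699, Gamma_ttt = 1.696078; k3 = (-0.472274, 0.271081, 0.137788, 0.470884)
  k4: at (s, t) = (-0.645329, 0.564897), (ds/dtau, dt/dtau) = (-0.465445, 0.294497); Gamma_sss = -0.189336, Gamma_sst = 0.417795, Gamma_stt = 0.105929, Gamma_tss = -2.600042, Gamma_tst = 0.013809, Gamma_ttt = 1.678279; k4 = (-0.465445, 0.294497, 0.146366, 0.421501)
  Y <- Y + (h/6)(k1 + 2k2 + 2k3 + k4): s = -0.6453, t = 0.5650, ds/dtau = -0.4654, dt/dtau = 0.2946

Answer: s = -0.6453, t = 0.5650, ds/dtau = -0.4654, dt/dtau = 0.2946


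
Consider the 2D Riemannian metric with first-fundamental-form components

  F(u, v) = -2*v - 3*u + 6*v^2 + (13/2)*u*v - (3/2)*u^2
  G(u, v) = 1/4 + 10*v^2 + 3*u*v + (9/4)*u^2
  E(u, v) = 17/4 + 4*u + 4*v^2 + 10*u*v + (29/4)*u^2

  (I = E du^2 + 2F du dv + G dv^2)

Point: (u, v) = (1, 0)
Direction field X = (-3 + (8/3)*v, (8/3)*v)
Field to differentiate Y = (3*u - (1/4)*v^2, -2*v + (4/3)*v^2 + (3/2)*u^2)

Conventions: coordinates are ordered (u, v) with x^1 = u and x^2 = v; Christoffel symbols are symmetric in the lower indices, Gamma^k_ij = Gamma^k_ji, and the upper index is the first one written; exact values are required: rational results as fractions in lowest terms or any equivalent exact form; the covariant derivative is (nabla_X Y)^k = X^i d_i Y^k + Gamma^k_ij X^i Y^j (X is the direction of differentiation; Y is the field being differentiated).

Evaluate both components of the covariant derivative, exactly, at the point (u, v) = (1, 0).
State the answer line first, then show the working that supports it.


Answer: (nabla_X Y)^u = -495/296, (nabla_X Y)^v = 11763/296

E = 31/2, F = -9/2, G = 5/2 at the point
E_u = 37/2, E_v = 10, F_u = -6, F_v = 9/2, G_u = 9/2, G_v = 3
EG - F^2 = 37/2;  g^inv = (2/37) * [[5/2, 9/2], [9/2, 31/2]]
first-kind symbols [ij,l] = (1/2)(d_i g_jl + d_j g_il - d_l g_ij): [uu,u] = E_u/2 = 37/4, [uu,v] = F_u - E_v/2 = -11, [uv,u] = E_v/2 = 5, [uv,v] = G_u/2 = 9/4, [vv,u] = F_v - G_u/2 = 9/4, [vv,v] = G_v/2 = 3/2
Gamma^u_ij = (G*[ij,u] - F*[ij,v])/(EG - F^2), Gamma^v_ij = (E*[ij,v] - F*[ij,u])/(EG - F^2)
Gamma_uuu = -211/148, Gamma_uuv = 181/148, Gamma_uvv = 99/148, Gamma_vuu = -1031/148, Gamma_vuv = 459/148, Gamma_vvv = 267/148
X = (-3, 0), Y = (3, 3/2) at the point


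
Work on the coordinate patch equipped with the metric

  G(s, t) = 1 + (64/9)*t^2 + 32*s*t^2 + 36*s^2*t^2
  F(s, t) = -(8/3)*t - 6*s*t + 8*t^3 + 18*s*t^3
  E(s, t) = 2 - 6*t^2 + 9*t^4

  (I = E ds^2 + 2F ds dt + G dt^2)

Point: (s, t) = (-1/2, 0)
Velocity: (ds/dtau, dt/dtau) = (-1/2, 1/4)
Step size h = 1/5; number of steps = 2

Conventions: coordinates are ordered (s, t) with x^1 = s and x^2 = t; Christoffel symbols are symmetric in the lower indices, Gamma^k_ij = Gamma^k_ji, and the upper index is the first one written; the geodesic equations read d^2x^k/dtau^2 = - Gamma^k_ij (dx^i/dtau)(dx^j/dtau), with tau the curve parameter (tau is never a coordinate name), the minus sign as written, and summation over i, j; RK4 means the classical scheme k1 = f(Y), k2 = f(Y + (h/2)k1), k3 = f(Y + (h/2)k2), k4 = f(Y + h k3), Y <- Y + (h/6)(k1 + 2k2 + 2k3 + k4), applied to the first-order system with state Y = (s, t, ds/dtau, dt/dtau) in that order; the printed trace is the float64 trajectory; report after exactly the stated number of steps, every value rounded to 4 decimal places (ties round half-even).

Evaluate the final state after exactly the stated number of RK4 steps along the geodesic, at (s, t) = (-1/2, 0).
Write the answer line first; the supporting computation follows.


Answer: s = -0.7039, t = 0.0998, ds/dtau = -0.5269, dt/dtau = 0.2478

f(Y) = (ds/dtau, dt/dtau, -Gamma^s_ij Y'^i Y'^j, -Gamma^t_ij Y'^i Y'^j) with the Gammas evaluated at the stage position; h = 0.200000; intermediate values shown to 6 dp
step 0: s = -0.5000, t = 0.0000, ds/dtau = -0.5000, dt/dtau = 0.2500
step 1:
  k1: at (s, t) = (-0.500000, 0.000000), (ds/dtau, dt/dtau) = (-0.500000, 0.250000); Gamma_sss = 0.000000, Gamma_sst = 0.000000, Gamma_stt = 0.166667, Gamma_tss = 0.000000, Gamma_tst = 0.000000, Gamma_ttt = 0.000000; k1 = (-0.500000, 0.250000, -0.010417, 0.000000)
  k2: at (s, t) = (-0.550000, 0.025000), (ds/dtau, dt/dtau) = (-0.501042, 0.250000); Gamma_sss = 0.000000, Gamma_sst = -0.074990, Gamma_stt = 0.316626, Gamma_tss = 0.000000, Gamma_tst = -0.001190, Gamma_ttt = 0.005023; k2 = (-0.501042, 0.250000, -0.038576, -0.000612)
  k3: at (s, t) = (-0.550104, 0.025000), (ds/dtau, dt/dtau) = (-0.503858, 0.249939); Gamma_sss = 0.000000, Gamma_sst = -0.074990, Gamma_stt = 0.316939, Gamma_tss = 0.000000, Gamma_tst = -0.001191, Gamma_ttt = 0.005033; k3 = (-0.503858, 0.249939, -0.038687, -0.000614)
  k4: at (s, t) = (-0.600772, 0.049988), (ds/dtau, dt/dtau) = (-0.507737, 0.249877); Gamma_sss = 0.000000, Gamma_sst = -0.149793, Gamma_stt = 0.468449, Gamma_tss = 0.000000, Gamma_tst = -0.007076, Gamma_ttt = 0.022130; k4 = (-0.507737, 0.249877, -0.067258, -0.003177)
  Y <- Y + (h/6)(k1 + 2k2 + 2k3 + k4): s = -0.6006, t = 0.0500, ds/dtau = -0.5077, dt/dtau = 0.2498
step 2:
  k1: at (s, t) = (-0.600585, 0.049992), (ds/dtau, dt/dtau) = (-0.507740, 0.249812); Gamma_sss = 0.000000, Gamma_sst = -0.149806, Gamma_stt = 0.467890, Gamma_tss = 0.000000, Gamma_tst = -0.007069, Gamma_ttt = 0.022079; k1 = (-0.507740, 0.249812, -0.067202, -0.003171)
  k2: at (s, t) = (-0.651359, 0.074973), (ds/dtau, dt/dtau) = (-0.514460, 0.249495); Gamma_sss = 0.000000, Gamma_sst = -0.223900, Gamma_stt = 0.617930, Gamma_tss = 0.000000, Gamma_tst = -0.021198, Gamma_ttt = 0.058502; k2 = (-0.514460, 0.249495, -0.095942, -0.009083)
  k3: at (s, t) = (-0.652031, 0.074941), (ds/dtau, dt/dtau) = (-0.517334, 0.248904); Gamma_sss = 0.000000, Gamma_sst = -0.223800, Gamma_stt = 0.619922, Gamma_tss = 0.000000, Gamma_tst = -0.021248, Gamma_ttt = 0.058856; k3 = (-0.517334, 0.248904, -0.096042, -0.009118)
  k4: at (s, t) = (-0.704051, 0.099773), (ds/dtau, dt/dtau) = (-0.526948, 0.247989); Gamma_sss = 0.000000, Gamma_sst = -0.295504, Gamma_stt = 0.768896, Gamma_tss = 0.000000, Gamma_tst = -0.047338, Gamma_ttt = 0.123173; k4 = (-0.526948, 0.247989, -0.124517, -0.019947)
  Y <- Y + (h/6)(k1 + 2k2 + 2k3 + k4): s = -0.7039, t = 0.0998, ds/dtau = -0.5269, dt/dtau = 0.2478


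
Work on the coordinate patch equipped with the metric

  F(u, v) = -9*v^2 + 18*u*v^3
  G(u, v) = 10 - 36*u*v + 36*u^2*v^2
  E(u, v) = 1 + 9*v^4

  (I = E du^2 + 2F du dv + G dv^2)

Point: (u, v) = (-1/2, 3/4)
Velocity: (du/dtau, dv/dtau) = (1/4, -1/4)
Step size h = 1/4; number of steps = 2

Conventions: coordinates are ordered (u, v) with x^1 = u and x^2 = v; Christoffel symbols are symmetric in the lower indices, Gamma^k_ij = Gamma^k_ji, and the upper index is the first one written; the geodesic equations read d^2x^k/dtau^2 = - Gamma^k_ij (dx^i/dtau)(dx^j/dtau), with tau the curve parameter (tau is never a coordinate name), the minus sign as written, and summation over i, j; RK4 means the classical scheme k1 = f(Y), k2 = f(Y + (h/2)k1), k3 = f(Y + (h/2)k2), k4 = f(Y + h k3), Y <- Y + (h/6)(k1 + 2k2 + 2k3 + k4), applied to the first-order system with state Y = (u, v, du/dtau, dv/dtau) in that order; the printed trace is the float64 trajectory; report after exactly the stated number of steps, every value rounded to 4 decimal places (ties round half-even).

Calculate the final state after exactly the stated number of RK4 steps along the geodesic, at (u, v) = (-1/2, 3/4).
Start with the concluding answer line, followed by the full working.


Answer: u = -0.3696, v = 0.6071, du/dtau = 0.2720, dv/dtau = -0.3261

f(Y) = (du/dtau, dv/dtau, -Gamma^u_ij Y'^i Y'^j, -Gamma^v_ij Y'^i Y'^j) with the Gammas evaluated at the stage position; h = 0.250000; intermediate values shown to 6 dp
step 0: u = -0.5000, v = 0.7500, du/dtau = 0.2500, dv/dtau = -0.2500
step 1:
  k1: at (u, v) = (-0.500000, 0.750000), (du/dtau, dv/dtau) = (0.250000, -0.250000); Gamma_uuu = 0.000000, Gamma_uuv = 0.241761, Gamma_uvv = -0.161174, Gamma_vuu = 0.000000, Gamma_vuv = -0.752145, Gamma_vvv = 0.501430; k1 = (0.250000, -0.250000, 0.040293, -0.125358)
  k2: at (u, v) = (-0.468750, 0.718750), (du/dtau, dv/dtau) = (0.255037, -0.265670); Gamma_uuu = 0.000000, Gamma_uuv = 0.233549, Gamma_uvv = -0.152315, Gamma_vuu = 0.000000, Gamma_vuv = -0.756718, Gamma_vvv = 0.493512; k2 = (0.255037, -0.265670, 0.042399, -0.137376)
  k3: at (u, v) = (-0.468120, 0.716791), (du/dtau, dv/dtau) = (0.255300, -0.267172); Gamma_uuu = 0.000000, Gamma_uuv = 0.232527, Gamma_uvv = -0.151858, Gamma_vuu = 0.000000, Gamma_vuv = -0.756289, Gamma_vvv = 0.493916; k3 = (0.255300, -0.267172, 0.042561, -0.138428)
  k4: at (u, v) = (-0.436175, 0.683207), (du/dtau, dv/dtau) = (0.260640, -0.284607); Gamma_uuu = 0.000000, Gamma_uuv = 0.221753, Gamma_uvv = -0.141572, Gamma_vuu = 0.000000, Gamma_vuv = -0.758222, Gamma_vvv = 0.484067; k4 = (0.260640, -0.284607, 0.044367, -0.151700)
  Y <- Y + (h/6)(k1 + 2k2 + 2k3 + k4): u = -0.4362, v = 0.6833, du/dtau = 0.2606, dv/dtau = -0.2845
step 2:
  k1: at (u, v) = (-0.436195, 0.683321), (du/dtau, dv/dtau) = (0.260607, -0.284528); Gamma_uuu = 0.000000, Gamma_uuv = 0.221822, Gamma_uvv = -0.141599, Gamma_vuu = 0.000000, Gamma_vuv = -0.758264, Gamma_vvv = 0.484035; k1 = (0.260607, -0.284528, 0.044359, -0.151636)
  k2: at (u, v) = (-0.403619, 0.647755), (du/dtau, dv/dtau) = (0.266152, -0.303482); Gamma_uuu = 0.000000, Gamma_uuv = 0.208558, Gamma_uvv = -0.129954, Gamma_vuu = 0.000000, Gamma_vuv = -0.756963, Gamma_vvv = 0.471667; k2 = (0.266152, -0.303482, 0.045660, -0.165725)
  k3: at (u, v) = (-0.402926, 0.645386), (du/dtau, dv/dtau) = (0.266315, -0.305243); Gamma_uuu = 0.000000, Gamma_uuv = 0.207161, Gamma_uvv = -0.129334, Gamma_vuu = 0.000000, Gamma_vuv = -0.756025, Gamma_vvv = 0.472000; k3 = (0.266315, -0.305243, 0.045731, -0.166894)
  k4: at (u, v) = (-0.369617, 0.607010), (du/dtau, dv/dtau) = (0.272040, -0.326251); Gamma_uuu = 0.000000, Gamma_uuv = 0.190700, Gamma_uvv = -0.116120, Gamma_vuu = 0.000000, Gamma_vuv = -0.749798, Gamma_vvv = 0.456562; k4 = (0.272040, -0.326251, 0.046210, -0.181691)
  Y <- Y + (h/6)(k1 + 2k2 + 2k3 + k4): u = -0.3696, v = 0.6071, du/dtau = 0.2720, dv/dtau = -0.3261


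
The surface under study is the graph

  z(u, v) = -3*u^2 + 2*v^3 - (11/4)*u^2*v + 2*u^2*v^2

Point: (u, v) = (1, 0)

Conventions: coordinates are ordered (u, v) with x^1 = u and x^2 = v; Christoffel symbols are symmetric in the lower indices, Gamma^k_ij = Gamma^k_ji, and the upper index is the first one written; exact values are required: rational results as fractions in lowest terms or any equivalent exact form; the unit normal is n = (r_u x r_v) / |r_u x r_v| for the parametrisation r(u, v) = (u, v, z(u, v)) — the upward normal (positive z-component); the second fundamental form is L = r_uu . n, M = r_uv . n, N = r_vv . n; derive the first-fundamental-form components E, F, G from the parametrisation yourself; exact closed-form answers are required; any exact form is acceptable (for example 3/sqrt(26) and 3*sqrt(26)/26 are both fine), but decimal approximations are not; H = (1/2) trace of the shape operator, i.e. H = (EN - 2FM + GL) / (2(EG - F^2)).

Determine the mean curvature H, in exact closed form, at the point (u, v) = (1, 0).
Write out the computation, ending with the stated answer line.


z_u = -6, z_v = -11/4, z_uu = -6, z_uv = -11/2, z_vv = 4
E = 37, F = 33/2, G = 137/16; answer radicand W^2 = 713/16
unnormalised second-form numerators: l = -6, m = -11/2, n = 4; L = l/sqrt(713/16), and similarly M = m/sqrt(W^2), N = n/sqrt(W^2)
H = (E*n - 2*F*m + G*l) / (2*(EG - F^2)*sqrt(W^2)); E*n - 2*F*m + G*l = 2225/8, EG - F^2 = 713/16, so H = (2225/713)/sqrt(713/16)

Answer: H = 8900*sqrt(713)/508369


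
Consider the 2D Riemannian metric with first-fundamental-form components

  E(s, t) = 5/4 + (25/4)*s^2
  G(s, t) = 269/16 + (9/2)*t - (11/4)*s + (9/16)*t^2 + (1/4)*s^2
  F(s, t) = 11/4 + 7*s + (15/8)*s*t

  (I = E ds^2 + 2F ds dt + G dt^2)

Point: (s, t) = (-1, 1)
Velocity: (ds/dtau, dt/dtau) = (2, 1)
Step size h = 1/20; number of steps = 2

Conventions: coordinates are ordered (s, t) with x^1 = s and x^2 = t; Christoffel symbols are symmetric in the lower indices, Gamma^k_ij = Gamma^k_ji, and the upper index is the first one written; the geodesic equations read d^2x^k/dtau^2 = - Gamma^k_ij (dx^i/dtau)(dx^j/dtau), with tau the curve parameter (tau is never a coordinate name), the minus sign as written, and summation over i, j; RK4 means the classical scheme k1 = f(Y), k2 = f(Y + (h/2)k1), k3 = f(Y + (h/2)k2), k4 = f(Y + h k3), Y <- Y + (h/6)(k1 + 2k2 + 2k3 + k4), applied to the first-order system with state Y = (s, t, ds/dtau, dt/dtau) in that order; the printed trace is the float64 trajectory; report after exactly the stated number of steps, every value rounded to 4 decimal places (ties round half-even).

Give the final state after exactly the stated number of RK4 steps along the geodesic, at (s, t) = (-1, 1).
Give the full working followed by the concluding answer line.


f(Y) = (ds/dtau, dt/dtau, -Gamma^s_ij Y'^i Y'^j, -Gamma^t_ij Y'^i Y'^j) with the Gammas evaluated at the stage position; h = 0.050000; intermediate values shown to 6 dp
step 0: s = -1.0000, t = 1.0000, ds/dtau = 2.0000, dt/dtau = 1.0000
step 1:
  k1: at (s, t) = (-1.000000, 1.000000), (ds/dtau, dt/dtau) = (2.000000, 1.000000); Gamma_sss = -0.678373, Gamma_sst = -0.066778, Gamma_stt = 0.073855, Gamma_tss = 0.189747, Gamma_tst = -0.081770, Gamma_ttt = 0.131251; k1 = (2.000000, 1.000000, 2.906751, -0.563162)
  k2: at (s, t) = (-0.950000, 1.025000), (ds/dtau, dt/dtau) = (2.072669, 0.985921); Gamma_sss = -0.696776, Gamma_sst = -0.066675, Gamma_stt = 0.086587, Gamma_tss = 0.198450, Gamma_tst = -0.080239, Gamma_ttt = 0.133674; k2 = (2.072669, 0.985921, 3.181650, -0.654533)
  k3: at (s, t) = (-0.948183, 1.024648), (ds/dtau, dt/dtau) = (2.079541, 0.983637); Gamma_sss = -0.697514, Gamma_sst = -0.066651, Gamma_stt = 0.087024, Gamma_tss = 0.198788, Gamma_tst = -0.080195, Gamma_ttt = 0.133750; k3 = (2.079541, 0.983637, 3.204865, -0.660986)
  k4: at (s, t) = (-0.896023, 1.049182), (ds/dtau, dt/dtau) = (2.160243, 0.966951); Gamma_sss = -0.717673, Gamma_sst = -0.066213, Gamma_stt = 0.101850, Gamma_tss = 0.208497, Gamma_tst = -0.078530, Gamma_ttt = 0.136129; k4 = (2.160243, 0.966951, 3.530520, -0.772190)
  Y <- Y + (h/6)(k1 + 2k2 + 2k3 + k4): s = -0.8961, t = 1.0492, ds/dtau = 2.1601, dt/dtau = 0.9669
step 2:
  k1: at (s, t) = (-0.896128, 1.049217), (ds/dtau, dt/dtau) = (2.160086, 0.966947); Gamma_sss = -0.717628, Gamma_sst = -0.066216, Gamma_stt = 0.101822, Gamma_tss = 0.208476, Gamma_tst = -0.078532, Gamma_ttt = 0.136125; k1 = (2.160086, 0.966947, 3.529834, -0.771960)
  k2: at (s, t) = (-0.842126, 1.073391), (ds/dtau, dt/dtau) = (2.248332, 0.947648); Gamma_sss = -0.739527, Gamma_sst = -0.065358, Gamma_stt = 0.119019, Gamma_tss = 0.219234, Gamma_tst = -0.076737, Gamma_ttt = 0.138388; k2 = (2.248332, 0.947648, 3.909930, -0.905506)
  k3: at (s, t) = (-0.839920, 1.072908), (ds/dtau, dt/dtau) = (2.257834, 0.944309); Gamma_sss = -0.740518, Gamma_sst = -0.065296, Gamma_stt = 0.119701, Gamma_tss = 0.219707, Gamma_tst = -0.076678, Gamma_ttt = 0.138465; k3 = (2.257834, 0.944309, 3.946720, -0.916525)
  k4: at (s, t) = (-0.783236, 1.096433), (ds/dtau, dt/dtau) = (2.357422, 0.921120); Gamma_sss = -0.764770, Gamma_sst = -0.063833, Gamma_stt = 0.140154, Gamma_tss = 0.231887, Gamma_tst = -0.074728, Gamma_ttt = 0.140535; k4 = (2.357422, 0.921120, 4.408466, -1.083394)
  Y <- Y + (h/6)(k1 + 2k2 + 2k3 + k4): s = -0.7834, t = 1.0965, ds/dtau = 2.3572, dt/dtau = 0.9211

Answer: s = -0.7834, t = 1.0965, ds/dtau = 2.3572, dt/dtau = 0.9211


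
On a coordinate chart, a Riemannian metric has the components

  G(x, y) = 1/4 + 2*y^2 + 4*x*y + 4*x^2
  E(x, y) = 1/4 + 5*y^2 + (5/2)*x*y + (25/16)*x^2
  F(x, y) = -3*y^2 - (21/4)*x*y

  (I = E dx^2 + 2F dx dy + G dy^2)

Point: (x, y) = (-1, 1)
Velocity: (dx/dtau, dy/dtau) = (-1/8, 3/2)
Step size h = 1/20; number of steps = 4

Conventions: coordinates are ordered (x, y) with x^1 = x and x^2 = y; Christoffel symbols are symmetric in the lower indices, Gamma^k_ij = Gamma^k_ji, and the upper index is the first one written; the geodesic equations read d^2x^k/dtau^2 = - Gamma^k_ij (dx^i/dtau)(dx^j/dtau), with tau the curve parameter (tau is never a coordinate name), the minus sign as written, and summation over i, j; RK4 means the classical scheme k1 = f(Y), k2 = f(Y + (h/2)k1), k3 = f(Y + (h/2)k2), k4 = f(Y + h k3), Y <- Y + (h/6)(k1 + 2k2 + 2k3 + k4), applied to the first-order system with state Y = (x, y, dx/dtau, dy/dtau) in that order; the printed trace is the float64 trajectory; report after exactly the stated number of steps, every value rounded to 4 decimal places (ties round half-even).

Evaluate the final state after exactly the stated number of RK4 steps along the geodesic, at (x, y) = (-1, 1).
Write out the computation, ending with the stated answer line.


f(Y) = (dx/dtau, dy/dtau, -Gamma^x_ij Y'^i Y'^j, -Gamma^y_ij Y'^i Y'^j) with the Gammas evaluated at the stage position; h = 0.050000; intermediate values shown to 6 dp
step 0: x = -1.0000, y = 1.0000, dx/dtau = -0.1250, dy/dtau = 1.5000
step 1:
  k1: at (x, y) = (-1.000000, 1.000000), (dx/dtau, dy/dtau) = (-0.125000, 1.500000); Gamma_xxx = 4.212121, Gamma_xxy = 2.787879, Gamma_xyy = 0.606061, Gamma_yxx = -8.212121, Gamma_yxy = -3.676768, Gamma_yyy = -0.606061; k1 = (-0.125000, 1.500000, -0.383996, 0.113163)
  k2: at (x, y) = (-1.003125, 1.037500), (dx/dtau, dy/dtau) = (-0.134600, 1.502829); Gamma_xxx = 3.747469, Gamma_xxy = 2.437980, Gamma_xyy = 0.379997, Gamma_yxx = -7.839193, Gamma_yxy = -3.260919, Gamma_yyy = -0.344574; k2 = (-0.134600, 1.502829, 0.060198, -0.398999)
  k3: at (x, y) = (-1.003365, 1.037571), (dx/dtau, dy/dtau) = (-0.123495, 1.490025); Gamma_xxx = 3.749384, Gamma_xxy = 2.439310, Gamma_xyy = 0.380956, Gamma_yxx = -7.840069, Gamma_yxy = -3.262574, Gamma_yyy = -0.345735; k3 = (-0.123495, 1.490025, -0.005253, -0.313535)
  k4: at (x, y) = (-1.006175, 1.074501), (dx/dtau, dy/dtau) = (-0.125263, 1.484323); Gamma_xxx = 3.341832, Gamma_xxy = 2.149860, Gamma_xyy = 0.209766, Gamma_yxx = -7.507981, Gamma_yxy = -2.903467, Gamma_yyy = -0.143344; k4 = (-0.125263, 1.484323, 0.284853, -0.646062)
  Y <- Y + (h/6)(k1 + 2k2 + 2k3 + k4): x = -1.0064, y = 1.0748, dx/dtau = -0.1249, dy/dtau = 1.4837
step 2:
  k1: at (x, y) = (-1.006387, 1.074750), (dx/dtau, dy/dtau) = (-0.124910, 1.483684); Gamma_xxx = 3.341284, Gamma_xxy = 2.149425, Gamma_xyy = 0.209638, Gamma_yxx = -7.506938, Gamma_yxy = -2.902955, Gamma_yyy = -0.143216; k1 = (-0.124910, 1.483684, 0.283084, -0.643603)
  k2: at (x, y) = (-1.009510, 1.111842), (dx/dtau, dy/dtau) = (-0.117833, 1.467594); Gamma_xxx = 2.982120, Gamma_xxy = 1.908129, Gamma_xyy = 0.079216, Gamma_yxx = -7.209428, Gamma_yxy = -2.590506, Gamma_yyy = 0.013706; k2 = (-0.117833, 1.467594, 0.447927, -0.825380)
  k3: at (x, y) = (-1.009333, 1.111440), (dx/dtau, dy/dtau) = (-0.113712, 1.463049); Gamma_xxx = 2.984426, Gamma_xxy = 1.909680, Gamma_xyy = 0.079930, Gamma_yxx = -7.211816, Gamma_yxy = -2.592523, Gamma_yyy = 0.012857; k3 = (-0.113712, 1.463049, 0.425734, -0.796887)
  k4: at (x, y) = (-1.012073, 1.147903), (dx/dtau, dy/dtau) = (-0.103624, 1.443839); Gamma_xxx = 2.667848, Gamma_xxy = 1.708184, Gamma_xyy = -0.019986, Gamma_yxx = -6.947883, Gamma_yxy = -2.320119, Gamma_yyy = 0.134684; k4 = (-0.103624, 1.443839, 0.524160, -0.900422)
  Y <- Y + (h/6)(k1 + 2k2 + 2k3 + k4): x = -1.0122, y = 1.1480, dx/dtau = -0.1036, dy/dtau = 1.4438
step 3:
  k1: at (x, y) = (-1.012151, 1.147990), (dx/dtau, dy/dtau) = (-0.103622, 1.443779); Gamma_xxx = 2.667747, Gamma_xxy = 1.708099, Gamma_xyy = -0.019984, Gamma_yxx = -6.947558, Gamma_yxy = -2.320023, Gamma_yyy = 0.134675; k1 = (-0.103622, 1.443779, 0.524100, -0.900317)
  k2: at (x, y) = (-1.014741, 1.184085), (dx/dtau, dy/dtau) = (-0.090520, 1.421271); Gamma_xxx = 2.387523, Gamma_xxy = 1.538924, Gamma_xyy = -0.096811, Gamma_yxx = -6.712488, Gamma_yxy = -2.081111, Gamma_yyy = 0.229079; k2 = (-0.090520, 1.421271, 0.571971, -0.943226)
  k3: at (x, y) = (-1.014414, 1.183522), (dx/dtau, dy/dtau) = (-0.089323, 1.420198); Gamma_xxx = 2.389384, Gamma_xxy = 1.540118, Gamma_xyy = -0.096460, Gamma_yxx = -6.715054, Gamma_yxy = -2.082730, Gamma_yyy = 0.228671; k3 = (-0.089323, 1.420198, 0.566241, -0.936060)
  k4: at (x, y) = (-1.016617, 1.219000), (dx/dtau, dy/dtau) = (-0.075310, 1.396976); Gamma_xxx = 2.140019, Gamma_xxy = 1.397243, Gamma_xyy = -0.156008, Gamma_yxx = -6.505876, Gamma_yxy = -1.871793, Gamma_yyy = 0.301927; k4 = (-0.075310, 1.396976, 0.586317, -0.946174)
  Y <- Y + (h/6)(k1 + 2k2 + 2k3 + k4): x = -1.0166, y = 1.2190, dx/dtau = -0.0754, dy/dtau = 1.3971
step 4:
  k1: at (x, y) = (-1.016639, 1.219021), (dx/dtau, dy/dtau) = (-0.075399, 1.397070); Gamma_xxx = 2.140033, Gamma_xxy = 1.397243, Gamma_xyy = -0.155996, Gamma_yxx = -6.505813, Gamma_yxy = -1.871802, Gamma_yyy = 0.301911; k1 = (-0.075399, 1.397070, 0.586671, -0.946627)
  k2: at (x, y) = (-1.018524, 1.253948), (dx/dtau, dy/dtau) = (-0.060732, 1.373404); Gamma_xxx = 1.917274, Gamma_xxy = 1.276112, Gamma_xyy = -0.202258, Gamma_yxx = -6.319260, Gamma_yxy = -1.684629, Gamma_yyy = 0.358404; k2 = (-0.060732, 1.373404, 0.587315, -0.933757)
  k3: at (x, y) = (-1.018157, 1.253356), (dx/dtau, dy/dtau) = (-0.060716, 1.373726); Gamma_xxx = 1.918606, Gamma_xxy = 1.276949, Gamma_xyy = -0.202136, Gamma_yxx = -6.321584, Gamma_yxy = -1.685786, Gamma_yyy = 0.358277; k3 = (-0.060716, 1.373726, 0.587395, -0.934022)
  k4: at (x, y) = (-1.019675, 1.287707), (dx/dtau, dy/dtau) = (-0.046029, 1.350369); Gamma_xxx = 1.718267, Gamma_xxy = 1.173572, Gamma_xyy = -0.238335, Gamma_yxx = -6.154724, Gamma_yxy = -1.518407, Gamma_yyy = 0.401676; k4 = (-0.046029, 1.350369, 0.576852, -0.908171)
  Y <- Y + (h/6)(k1 + 2k2 + 2k3 + k4): x = -1.0197, y = 1.2877, dx/dtau = -0.0461, dy/dtau = 1.3505

Answer: x = -1.0197, y = 1.2877, dx/dtau = -0.0461, dy/dtau = 1.3505


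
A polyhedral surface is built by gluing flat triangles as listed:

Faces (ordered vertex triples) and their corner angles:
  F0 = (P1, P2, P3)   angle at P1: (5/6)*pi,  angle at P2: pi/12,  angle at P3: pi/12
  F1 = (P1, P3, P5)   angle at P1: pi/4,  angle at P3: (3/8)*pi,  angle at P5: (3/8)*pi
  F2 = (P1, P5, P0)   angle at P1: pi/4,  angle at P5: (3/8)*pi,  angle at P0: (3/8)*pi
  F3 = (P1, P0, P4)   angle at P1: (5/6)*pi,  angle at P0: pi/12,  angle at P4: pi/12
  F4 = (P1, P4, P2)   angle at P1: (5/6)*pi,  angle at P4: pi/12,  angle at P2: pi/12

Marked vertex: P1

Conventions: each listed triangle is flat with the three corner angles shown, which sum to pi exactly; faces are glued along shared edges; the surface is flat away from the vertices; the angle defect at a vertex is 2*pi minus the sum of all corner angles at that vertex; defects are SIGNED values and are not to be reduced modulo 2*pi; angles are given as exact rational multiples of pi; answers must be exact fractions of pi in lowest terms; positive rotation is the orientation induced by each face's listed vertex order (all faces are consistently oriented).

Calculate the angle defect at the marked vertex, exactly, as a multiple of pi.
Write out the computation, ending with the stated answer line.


Sum of corner angles at P1: 3*pi
defect = 2*pi - 3*pi

Answer: defect(P1) = -pi


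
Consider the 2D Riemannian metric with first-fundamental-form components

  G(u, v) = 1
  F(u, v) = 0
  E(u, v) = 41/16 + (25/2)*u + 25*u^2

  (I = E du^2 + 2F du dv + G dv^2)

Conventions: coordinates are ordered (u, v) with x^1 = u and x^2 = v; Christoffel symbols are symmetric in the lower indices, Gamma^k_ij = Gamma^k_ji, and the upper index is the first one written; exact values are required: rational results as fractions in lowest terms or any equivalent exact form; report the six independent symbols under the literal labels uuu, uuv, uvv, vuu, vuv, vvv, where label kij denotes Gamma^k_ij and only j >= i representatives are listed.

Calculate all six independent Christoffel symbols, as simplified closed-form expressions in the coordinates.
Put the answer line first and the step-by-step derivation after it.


Answer: Gamma_uuu = (400*u + 100)/(400*u^2 + 200*u + 41), Gamma_uuv = 0, Gamma_uvv = 0, Gamma_vuu = 0, Gamma_vuv = 0, Gamma_vvv = 0

E = 41/16 + (25/2)*u + 25*u^2; F = 0; G = 1
Gamma^k_ij = (1/2) g^{kl} (d_i g_jl + d_j g_il - d_l g_ij), with g^inv = (1/(EG-F^2)) [[G, -F], [-F, E]]
first partials: E_u = 25/2 + 50*u, E_v = 0, F_u = 0, F_v = 0, G_u = 0, G_v = 0
D = EG - F^2 = 41/16 + (25/2)*u + 25*u^2
expanded: Gamma^u_uu = (G E_u - 2F F_u + F E_v)/(2D), Gamma^u_uv = (G E_v - F G_u)/(2D), Gamma^u_vv = (2G F_v - G G_u - F G_v)/(2D), Gamma^v_uu = (2E F_u - E E_v - F E_u)/(2D), Gamma^v_uv = (E G_u - F E_v)/(2D), Gamma^v_vv = (E G_v - 2F F_v + F G_u)/(2D); substitute and cancel common factors


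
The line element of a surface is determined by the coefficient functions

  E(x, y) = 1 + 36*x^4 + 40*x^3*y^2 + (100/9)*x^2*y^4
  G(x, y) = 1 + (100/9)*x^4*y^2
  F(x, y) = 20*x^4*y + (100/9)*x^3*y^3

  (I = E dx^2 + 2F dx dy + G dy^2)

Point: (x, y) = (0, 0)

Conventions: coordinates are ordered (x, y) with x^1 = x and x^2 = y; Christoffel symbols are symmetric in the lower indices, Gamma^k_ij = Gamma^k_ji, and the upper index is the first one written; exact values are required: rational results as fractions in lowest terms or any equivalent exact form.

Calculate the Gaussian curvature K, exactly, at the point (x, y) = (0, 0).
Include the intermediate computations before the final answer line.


E = 1, F = 0, G = 1, EG - F^2 = 1 at the point
E_x = 0, E_y = 0, F_x = 0, F_y = 0, G_x = 0, G_y = 0
E_yy = 0, F_xy = 0, G_xx = 0
By Brioschi, K is (det M1 - det M2) divided by (EG - F^2) squared.
M1 = [[-E_yy/2 + F_xy - G_xx/2, E_x/2, F_x - E_y/2], [F_y - G_x/2, E, F], [G_y/2, F, G]] = [[0, 0, 0], [0, 1, 0], [0, 0, 1]]; det M1 = 0
M2 = [[0, E_y/2, G_x/2], [E_y/2, E, F], [G_x/2, F, G]] = [[0, 0, 0], [0, 1, 0], [0, 0, 1]]; det M2 = 0
det M1 - det M2 = 0; K = 0 / (1)^2 = 0

Answer: K = 0


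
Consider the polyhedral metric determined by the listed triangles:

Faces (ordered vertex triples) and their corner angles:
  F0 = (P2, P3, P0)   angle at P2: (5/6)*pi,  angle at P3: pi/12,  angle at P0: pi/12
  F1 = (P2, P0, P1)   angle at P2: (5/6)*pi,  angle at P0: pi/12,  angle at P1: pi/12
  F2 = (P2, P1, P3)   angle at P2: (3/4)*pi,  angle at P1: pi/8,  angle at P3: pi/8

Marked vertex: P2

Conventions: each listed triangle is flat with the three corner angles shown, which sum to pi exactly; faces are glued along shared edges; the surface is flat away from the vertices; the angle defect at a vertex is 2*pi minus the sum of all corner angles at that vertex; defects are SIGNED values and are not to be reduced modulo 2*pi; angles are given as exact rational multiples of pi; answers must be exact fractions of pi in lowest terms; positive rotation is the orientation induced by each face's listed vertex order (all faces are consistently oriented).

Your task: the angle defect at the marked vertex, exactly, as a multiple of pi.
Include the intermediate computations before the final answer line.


Sum of corner angles at P2: (29/12)*pi
defect = 2*pi - (29/12)*pi

Answer: defect(P2) = (-5/12)*pi


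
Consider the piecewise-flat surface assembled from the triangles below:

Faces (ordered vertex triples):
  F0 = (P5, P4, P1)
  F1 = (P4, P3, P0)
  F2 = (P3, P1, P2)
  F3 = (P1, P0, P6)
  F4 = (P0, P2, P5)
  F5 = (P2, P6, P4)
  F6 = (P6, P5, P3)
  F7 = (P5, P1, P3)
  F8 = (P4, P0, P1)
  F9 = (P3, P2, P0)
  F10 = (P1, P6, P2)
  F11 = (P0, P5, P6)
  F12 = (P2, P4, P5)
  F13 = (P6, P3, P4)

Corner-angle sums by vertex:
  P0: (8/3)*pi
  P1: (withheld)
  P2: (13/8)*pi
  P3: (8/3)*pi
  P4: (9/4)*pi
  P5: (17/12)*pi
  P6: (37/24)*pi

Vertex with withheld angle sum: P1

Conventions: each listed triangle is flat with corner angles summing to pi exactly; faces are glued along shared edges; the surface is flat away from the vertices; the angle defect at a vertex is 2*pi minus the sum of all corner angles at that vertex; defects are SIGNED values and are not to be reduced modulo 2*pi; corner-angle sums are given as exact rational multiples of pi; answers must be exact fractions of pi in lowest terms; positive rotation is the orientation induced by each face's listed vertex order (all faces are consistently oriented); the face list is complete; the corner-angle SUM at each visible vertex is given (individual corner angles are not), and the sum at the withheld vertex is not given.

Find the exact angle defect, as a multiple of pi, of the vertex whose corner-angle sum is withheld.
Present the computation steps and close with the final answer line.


V = 7, E = 21, F = 14; chi = V - E + F = 0
Gauss-Bonnet: total defect = 2*pi*chi = 0; visible defects sum to -pi/6

Answer: defect(P1) = pi/6
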